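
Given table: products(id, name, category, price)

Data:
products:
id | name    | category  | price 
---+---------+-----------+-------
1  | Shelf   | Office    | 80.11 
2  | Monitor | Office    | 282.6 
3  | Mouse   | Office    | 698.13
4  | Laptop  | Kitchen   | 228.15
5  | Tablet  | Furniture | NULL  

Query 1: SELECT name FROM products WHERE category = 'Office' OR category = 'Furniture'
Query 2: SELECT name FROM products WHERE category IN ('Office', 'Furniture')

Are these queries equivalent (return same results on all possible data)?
Yes, equivalent

Both queries return: [('Monitor',), ('Mouse',), ('Shelf',), ('Tablet',)]

Reason: OR vs IN are equivalent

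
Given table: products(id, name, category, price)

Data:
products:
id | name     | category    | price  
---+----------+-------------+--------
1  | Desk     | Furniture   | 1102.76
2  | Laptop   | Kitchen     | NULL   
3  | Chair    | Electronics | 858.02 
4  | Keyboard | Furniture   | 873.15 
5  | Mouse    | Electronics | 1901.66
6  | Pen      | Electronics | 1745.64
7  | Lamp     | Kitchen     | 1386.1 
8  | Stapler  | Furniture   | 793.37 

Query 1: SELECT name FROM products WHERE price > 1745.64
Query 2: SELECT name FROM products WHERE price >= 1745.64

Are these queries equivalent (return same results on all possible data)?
No, not equivalent

Query 1 returns: [('Mouse',)]
Query 2 returns: [('Mouse',), ('Pen',)]

Reason: > vs >= gives different results when price = 1745.64 exists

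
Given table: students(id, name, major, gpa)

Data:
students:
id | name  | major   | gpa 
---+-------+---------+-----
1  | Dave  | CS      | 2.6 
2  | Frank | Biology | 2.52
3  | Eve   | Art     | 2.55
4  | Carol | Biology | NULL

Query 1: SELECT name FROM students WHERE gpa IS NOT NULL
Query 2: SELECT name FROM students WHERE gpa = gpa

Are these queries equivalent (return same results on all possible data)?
Yes, equivalent

Both queries return: [('Dave',), ('Eve',), ('Frank',)]

Reason: IS NOT NULL vs self-equality (both exclude NULLs)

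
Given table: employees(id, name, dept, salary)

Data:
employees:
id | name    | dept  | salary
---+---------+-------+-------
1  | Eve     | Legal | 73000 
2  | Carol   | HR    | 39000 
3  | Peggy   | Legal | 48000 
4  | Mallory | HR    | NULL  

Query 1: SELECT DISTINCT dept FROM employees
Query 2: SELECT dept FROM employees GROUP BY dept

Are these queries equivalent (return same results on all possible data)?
Yes, equivalent

Both queries return: [('HR',), ('Legal',)]

Reason: Both get unique depts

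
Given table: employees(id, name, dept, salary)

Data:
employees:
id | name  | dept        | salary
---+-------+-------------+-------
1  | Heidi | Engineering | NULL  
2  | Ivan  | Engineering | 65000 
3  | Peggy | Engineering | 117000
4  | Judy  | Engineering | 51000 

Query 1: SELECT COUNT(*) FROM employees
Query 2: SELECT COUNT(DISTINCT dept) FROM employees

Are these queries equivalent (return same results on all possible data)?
No, not equivalent

Query 1 returns: [(4,)]
Query 2 returns: [(1,)]

Reason: COUNT(*) counts rows, COUNT(DISTINCT dept) counts unique depts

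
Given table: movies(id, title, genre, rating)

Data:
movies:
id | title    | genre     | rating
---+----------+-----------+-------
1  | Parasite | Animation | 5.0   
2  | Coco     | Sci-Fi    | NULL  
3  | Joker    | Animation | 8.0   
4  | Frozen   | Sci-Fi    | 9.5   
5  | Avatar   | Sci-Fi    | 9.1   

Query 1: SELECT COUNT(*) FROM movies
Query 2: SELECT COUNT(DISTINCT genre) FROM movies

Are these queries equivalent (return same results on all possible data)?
No, not equivalent

Query 1 returns: [(5,)]
Query 2 returns: [(2,)]

Reason: COUNT(*) counts rows, COUNT(DISTINCT genre) counts unique genres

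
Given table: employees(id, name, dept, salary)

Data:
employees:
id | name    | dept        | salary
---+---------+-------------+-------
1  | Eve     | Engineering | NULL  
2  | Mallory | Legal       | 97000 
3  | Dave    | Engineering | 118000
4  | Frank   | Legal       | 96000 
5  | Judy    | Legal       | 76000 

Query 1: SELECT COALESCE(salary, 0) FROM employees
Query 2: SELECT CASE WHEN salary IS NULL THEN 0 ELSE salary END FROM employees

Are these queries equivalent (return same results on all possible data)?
Yes, equivalent

Both queries return: [(0,), (76000,), (96000,), (97000,), (118000,)]

Reason: COALESCE vs CASE for NULL handling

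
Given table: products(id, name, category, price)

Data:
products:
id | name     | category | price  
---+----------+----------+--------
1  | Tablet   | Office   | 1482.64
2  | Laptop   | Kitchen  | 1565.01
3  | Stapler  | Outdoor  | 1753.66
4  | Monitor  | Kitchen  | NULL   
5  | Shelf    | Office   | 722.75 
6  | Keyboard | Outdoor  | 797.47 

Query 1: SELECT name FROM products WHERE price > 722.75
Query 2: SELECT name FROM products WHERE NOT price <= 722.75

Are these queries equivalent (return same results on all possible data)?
Yes, equivalent

Both queries return: [('Keyboard',), ('Laptop',), ('Stapler',), ('Tablet',)]

Reason: Both filter price > 722.75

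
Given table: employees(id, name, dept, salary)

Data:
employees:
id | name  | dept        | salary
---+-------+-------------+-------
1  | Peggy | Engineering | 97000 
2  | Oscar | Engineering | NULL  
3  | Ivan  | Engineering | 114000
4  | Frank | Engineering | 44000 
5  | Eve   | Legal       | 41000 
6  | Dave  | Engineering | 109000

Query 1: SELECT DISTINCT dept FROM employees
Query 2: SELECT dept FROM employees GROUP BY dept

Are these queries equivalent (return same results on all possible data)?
Yes, equivalent

Both queries return: [('Engineering',), ('Legal',)]

Reason: Both get unique depts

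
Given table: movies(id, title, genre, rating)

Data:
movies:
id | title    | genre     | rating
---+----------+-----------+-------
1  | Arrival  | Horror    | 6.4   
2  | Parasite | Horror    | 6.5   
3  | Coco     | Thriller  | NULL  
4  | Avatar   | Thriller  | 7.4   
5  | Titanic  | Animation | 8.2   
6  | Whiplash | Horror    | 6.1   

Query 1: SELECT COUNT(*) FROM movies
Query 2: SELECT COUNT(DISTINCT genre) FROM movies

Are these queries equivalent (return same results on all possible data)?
No, not equivalent

Query 1 returns: [(6,)]
Query 2 returns: [(3,)]

Reason: COUNT(*) counts rows, COUNT(DISTINCT genre) counts unique genres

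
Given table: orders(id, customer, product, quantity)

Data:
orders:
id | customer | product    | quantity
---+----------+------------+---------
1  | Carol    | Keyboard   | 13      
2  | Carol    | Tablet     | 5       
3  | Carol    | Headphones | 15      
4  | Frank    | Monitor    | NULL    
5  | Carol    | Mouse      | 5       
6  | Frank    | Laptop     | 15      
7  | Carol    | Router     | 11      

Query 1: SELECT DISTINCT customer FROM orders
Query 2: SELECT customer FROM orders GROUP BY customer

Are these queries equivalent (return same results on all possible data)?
Yes, equivalent

Both queries return: [('Carol',), ('Frank',)]

Reason: Both get unique customers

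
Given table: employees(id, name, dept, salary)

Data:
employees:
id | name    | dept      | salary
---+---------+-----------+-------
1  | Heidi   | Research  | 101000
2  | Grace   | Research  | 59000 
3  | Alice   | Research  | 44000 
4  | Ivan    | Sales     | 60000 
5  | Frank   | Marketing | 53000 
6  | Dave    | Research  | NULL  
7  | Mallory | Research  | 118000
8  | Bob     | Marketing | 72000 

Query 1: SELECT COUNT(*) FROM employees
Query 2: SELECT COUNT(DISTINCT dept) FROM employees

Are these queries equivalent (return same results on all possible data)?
No, not equivalent

Query 1 returns: [(8,)]
Query 2 returns: [(3,)]

Reason: COUNT(*) counts rows, COUNT(DISTINCT dept) counts unique depts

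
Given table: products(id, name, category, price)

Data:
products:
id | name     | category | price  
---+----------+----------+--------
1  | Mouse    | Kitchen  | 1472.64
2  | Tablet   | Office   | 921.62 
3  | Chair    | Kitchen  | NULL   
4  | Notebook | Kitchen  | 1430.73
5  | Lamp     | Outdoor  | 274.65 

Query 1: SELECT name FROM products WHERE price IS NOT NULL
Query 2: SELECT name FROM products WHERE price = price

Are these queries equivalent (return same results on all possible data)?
Yes, equivalent

Both queries return: [('Lamp',), ('Mouse',), ('Notebook',), ('Tablet',)]

Reason: IS NOT NULL vs self-equality (both exclude NULLs)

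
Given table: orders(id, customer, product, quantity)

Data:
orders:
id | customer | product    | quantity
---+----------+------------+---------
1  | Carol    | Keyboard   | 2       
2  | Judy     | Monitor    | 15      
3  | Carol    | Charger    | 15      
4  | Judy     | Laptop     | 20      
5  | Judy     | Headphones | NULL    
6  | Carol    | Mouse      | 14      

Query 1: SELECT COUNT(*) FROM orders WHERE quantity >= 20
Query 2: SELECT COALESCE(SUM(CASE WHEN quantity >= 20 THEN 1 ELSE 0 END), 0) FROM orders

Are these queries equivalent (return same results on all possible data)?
Yes, equivalent

Both queries return: [(1,)]

Reason: COUNT with WHERE vs conditional SUM (COALESCE handles empty-table NULL)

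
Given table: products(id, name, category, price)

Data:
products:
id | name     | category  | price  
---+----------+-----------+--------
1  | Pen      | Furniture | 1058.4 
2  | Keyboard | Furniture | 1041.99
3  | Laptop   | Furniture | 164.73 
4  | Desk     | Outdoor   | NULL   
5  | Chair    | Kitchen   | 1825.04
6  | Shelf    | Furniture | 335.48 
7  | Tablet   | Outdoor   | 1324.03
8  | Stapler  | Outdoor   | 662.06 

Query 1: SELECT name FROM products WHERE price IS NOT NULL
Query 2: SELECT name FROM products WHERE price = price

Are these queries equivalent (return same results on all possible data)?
Yes, equivalent

Both queries return: [('Chair',), ('Keyboard',), ('Laptop',), ('Pen',), ('Shelf',), ('Stapler',), ('Tablet',)]

Reason: IS NOT NULL vs self-equality (both exclude NULLs)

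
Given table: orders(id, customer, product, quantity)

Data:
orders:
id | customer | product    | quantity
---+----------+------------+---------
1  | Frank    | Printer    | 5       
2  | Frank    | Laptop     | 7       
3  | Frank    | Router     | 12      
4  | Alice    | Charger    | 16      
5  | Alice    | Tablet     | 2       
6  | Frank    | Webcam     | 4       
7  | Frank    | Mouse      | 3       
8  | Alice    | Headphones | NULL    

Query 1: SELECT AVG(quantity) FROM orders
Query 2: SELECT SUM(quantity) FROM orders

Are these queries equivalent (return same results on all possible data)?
No, not equivalent

Query 1 returns: [(7.0,)]
Query 2 returns: [(49,)]

Reason: AVG vs SUM give different aggregate values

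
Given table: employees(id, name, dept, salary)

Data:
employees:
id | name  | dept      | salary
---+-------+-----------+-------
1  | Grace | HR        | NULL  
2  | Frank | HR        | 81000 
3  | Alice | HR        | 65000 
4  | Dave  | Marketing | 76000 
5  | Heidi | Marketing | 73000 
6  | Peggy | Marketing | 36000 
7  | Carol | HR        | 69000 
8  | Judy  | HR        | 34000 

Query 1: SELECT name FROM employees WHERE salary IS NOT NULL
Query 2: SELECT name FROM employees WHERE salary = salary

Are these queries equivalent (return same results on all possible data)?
Yes, equivalent

Both queries return: [('Alice',), ('Carol',), ('Dave',), ('Frank',), ('Heidi',), ('Judy',), ('Peggy',)]

Reason: IS NOT NULL vs self-equality (both exclude NULLs)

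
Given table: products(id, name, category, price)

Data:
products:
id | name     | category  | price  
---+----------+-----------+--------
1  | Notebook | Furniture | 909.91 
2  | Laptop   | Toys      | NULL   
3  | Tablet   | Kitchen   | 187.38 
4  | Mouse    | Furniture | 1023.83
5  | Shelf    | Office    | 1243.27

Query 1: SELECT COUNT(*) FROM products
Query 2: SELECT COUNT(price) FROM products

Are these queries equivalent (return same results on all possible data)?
No, not equivalent

Query 1 returns: [(5,)]
Query 2 returns: [(4,)]

Reason: COUNT(*) includes NULLs, COUNT(column) excludes them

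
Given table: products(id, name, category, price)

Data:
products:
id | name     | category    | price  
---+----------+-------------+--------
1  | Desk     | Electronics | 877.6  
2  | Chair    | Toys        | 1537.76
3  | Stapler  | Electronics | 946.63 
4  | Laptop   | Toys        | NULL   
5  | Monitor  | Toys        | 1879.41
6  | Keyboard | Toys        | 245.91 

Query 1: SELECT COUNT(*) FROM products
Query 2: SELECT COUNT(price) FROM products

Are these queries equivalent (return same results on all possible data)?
No, not equivalent

Query 1 returns: [(6,)]
Query 2 returns: [(5,)]

Reason: COUNT(*) includes NULLs, COUNT(column) excludes them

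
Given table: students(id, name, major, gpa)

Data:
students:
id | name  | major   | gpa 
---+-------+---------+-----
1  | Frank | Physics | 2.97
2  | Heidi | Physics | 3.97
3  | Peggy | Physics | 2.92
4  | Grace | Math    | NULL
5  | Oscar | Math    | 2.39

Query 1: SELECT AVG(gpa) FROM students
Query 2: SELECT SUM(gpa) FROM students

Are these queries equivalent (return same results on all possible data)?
No, not equivalent

Query 1 returns: [(3.0625,)]
Query 2 returns: [(12.25,)]

Reason: AVG vs SUM give different aggregate values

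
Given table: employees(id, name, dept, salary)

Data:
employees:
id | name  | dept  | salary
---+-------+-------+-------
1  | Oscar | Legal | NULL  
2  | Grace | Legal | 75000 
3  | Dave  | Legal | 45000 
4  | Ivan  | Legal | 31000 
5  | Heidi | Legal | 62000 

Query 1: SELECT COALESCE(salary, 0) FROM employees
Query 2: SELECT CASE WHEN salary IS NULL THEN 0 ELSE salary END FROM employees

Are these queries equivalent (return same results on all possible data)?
Yes, equivalent

Both queries return: [(0,), (31000,), (45000,), (62000,), (75000,)]

Reason: COALESCE vs CASE for NULL handling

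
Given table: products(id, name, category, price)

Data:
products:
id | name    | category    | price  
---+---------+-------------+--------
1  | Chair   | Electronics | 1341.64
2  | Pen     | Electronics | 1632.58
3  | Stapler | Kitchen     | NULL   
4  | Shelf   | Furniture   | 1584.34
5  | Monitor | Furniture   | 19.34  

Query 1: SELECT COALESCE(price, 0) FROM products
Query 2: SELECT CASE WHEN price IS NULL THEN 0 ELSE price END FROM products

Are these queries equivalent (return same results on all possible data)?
Yes, equivalent

Both queries return: [(0,), (19.34,), (1341.64,), (1584.34,), (1632.58,)]

Reason: COALESCE vs CASE for NULL handling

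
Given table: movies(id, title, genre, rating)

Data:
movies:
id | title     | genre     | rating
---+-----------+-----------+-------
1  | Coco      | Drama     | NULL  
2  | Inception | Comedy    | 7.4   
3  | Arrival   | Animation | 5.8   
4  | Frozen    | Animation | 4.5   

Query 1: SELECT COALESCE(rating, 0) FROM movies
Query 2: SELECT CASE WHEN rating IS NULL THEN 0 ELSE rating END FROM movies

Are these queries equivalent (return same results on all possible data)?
Yes, equivalent

Both queries return: [(0,), (4.5,), (5.8,), (7.4,)]

Reason: COALESCE vs CASE for NULL handling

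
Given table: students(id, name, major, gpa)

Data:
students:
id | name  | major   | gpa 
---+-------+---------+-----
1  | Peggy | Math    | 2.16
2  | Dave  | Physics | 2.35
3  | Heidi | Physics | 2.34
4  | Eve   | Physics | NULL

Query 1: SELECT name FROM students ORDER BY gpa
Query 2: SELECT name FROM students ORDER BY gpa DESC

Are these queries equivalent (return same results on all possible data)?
No, not equivalent

Query 1 returns: [('Eve',), ('Peggy',), ('Heidi',), ('Dave',)]
Query 2 returns: [('Dave',), ('Heidi',), ('Peggy',), ('Eve',)]

Reason: ASC vs DESC gives opposite ordering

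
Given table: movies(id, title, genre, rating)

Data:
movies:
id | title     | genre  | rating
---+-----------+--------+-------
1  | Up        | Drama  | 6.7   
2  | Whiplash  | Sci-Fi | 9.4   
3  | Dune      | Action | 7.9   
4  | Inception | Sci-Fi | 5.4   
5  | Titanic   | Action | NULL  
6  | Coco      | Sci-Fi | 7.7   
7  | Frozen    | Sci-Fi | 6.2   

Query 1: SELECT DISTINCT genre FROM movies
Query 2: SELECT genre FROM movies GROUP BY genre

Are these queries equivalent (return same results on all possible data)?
Yes, equivalent

Both queries return: [('Action',), ('Drama',), ('Sci-Fi',)]

Reason: Both get unique genres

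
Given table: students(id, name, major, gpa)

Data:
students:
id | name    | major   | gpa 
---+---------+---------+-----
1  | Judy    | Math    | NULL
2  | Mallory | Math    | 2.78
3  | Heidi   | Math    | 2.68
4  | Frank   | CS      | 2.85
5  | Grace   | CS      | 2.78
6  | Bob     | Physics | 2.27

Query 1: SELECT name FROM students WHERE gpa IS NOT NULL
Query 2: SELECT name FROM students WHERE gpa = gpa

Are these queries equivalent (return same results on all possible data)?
Yes, equivalent

Both queries return: [('Bob',), ('Frank',), ('Grace',), ('Heidi',), ('Mallory',)]

Reason: IS NOT NULL vs self-equality (both exclude NULLs)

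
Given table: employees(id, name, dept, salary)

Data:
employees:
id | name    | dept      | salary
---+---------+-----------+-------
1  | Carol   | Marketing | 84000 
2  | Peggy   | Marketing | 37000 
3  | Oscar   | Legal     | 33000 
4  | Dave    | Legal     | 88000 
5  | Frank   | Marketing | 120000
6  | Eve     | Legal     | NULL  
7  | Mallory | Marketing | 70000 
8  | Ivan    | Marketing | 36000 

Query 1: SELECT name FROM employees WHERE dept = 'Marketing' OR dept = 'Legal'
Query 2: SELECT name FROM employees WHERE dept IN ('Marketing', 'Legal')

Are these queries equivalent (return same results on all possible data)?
Yes, equivalent

Both queries return: [('Carol',), ('Dave',), ('Eve',), ('Frank',), ('Ivan',), ('Mallory',), ('Oscar',), ('Peggy',)]

Reason: OR vs IN are equivalent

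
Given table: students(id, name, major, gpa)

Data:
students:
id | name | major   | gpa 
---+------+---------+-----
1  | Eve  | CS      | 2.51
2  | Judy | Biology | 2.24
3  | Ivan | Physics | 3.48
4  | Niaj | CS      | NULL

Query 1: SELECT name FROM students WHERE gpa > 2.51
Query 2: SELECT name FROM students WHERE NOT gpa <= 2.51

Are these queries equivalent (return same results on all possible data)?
Yes, equivalent

Both queries return: [('Ivan',)]

Reason: Both filter gpa > 2.51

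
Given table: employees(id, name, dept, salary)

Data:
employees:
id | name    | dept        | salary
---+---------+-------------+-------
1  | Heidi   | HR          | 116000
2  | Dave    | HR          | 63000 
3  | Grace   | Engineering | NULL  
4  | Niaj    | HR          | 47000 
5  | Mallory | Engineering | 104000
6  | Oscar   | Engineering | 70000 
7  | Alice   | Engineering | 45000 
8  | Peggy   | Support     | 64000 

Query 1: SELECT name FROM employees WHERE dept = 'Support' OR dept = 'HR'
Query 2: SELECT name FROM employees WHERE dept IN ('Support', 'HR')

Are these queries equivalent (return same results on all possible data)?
Yes, equivalent

Both queries return: [('Dave',), ('Heidi',), ('Niaj',), ('Peggy',)]

Reason: OR vs IN are equivalent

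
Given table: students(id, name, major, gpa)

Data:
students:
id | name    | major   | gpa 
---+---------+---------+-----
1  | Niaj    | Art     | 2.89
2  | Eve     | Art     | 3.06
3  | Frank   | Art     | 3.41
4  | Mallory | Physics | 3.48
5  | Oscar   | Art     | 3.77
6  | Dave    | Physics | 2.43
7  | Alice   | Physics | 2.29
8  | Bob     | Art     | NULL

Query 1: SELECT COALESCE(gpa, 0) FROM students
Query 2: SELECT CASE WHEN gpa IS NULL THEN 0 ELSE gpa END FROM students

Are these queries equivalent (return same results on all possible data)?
Yes, equivalent

Both queries return: [(0,), (2.29,), (2.43,), (2.89,), (3.06,), (3.41,), (3.48,), (3.77,)]

Reason: COALESCE vs CASE for NULL handling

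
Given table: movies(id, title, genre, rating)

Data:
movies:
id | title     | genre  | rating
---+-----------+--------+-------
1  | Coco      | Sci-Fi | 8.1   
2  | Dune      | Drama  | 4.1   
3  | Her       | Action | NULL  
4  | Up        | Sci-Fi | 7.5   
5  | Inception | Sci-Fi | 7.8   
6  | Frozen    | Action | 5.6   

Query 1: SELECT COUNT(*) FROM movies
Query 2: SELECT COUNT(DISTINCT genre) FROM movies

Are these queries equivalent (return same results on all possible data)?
No, not equivalent

Query 1 returns: [(6,)]
Query 2 returns: [(3,)]

Reason: COUNT(*) counts rows, COUNT(DISTINCT genre) counts unique genres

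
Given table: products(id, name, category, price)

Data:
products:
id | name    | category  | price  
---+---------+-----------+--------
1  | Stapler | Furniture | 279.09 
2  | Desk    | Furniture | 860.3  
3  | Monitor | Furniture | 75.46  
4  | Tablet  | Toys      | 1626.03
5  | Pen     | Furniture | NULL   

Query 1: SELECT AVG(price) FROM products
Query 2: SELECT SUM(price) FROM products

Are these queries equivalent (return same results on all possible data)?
No, not equivalent

Query 1 returns: [(710.22,)]
Query 2 returns: [(2840.88,)]

Reason: AVG vs SUM give different aggregate values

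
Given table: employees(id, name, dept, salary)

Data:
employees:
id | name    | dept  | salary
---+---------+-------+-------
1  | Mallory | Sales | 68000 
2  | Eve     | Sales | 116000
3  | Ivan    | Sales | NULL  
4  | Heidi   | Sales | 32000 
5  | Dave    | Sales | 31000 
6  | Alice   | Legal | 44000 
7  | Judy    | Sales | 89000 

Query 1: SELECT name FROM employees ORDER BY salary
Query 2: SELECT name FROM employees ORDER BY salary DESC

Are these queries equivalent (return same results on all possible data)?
No, not equivalent

Query 1 returns: [('Ivan',), ('Dave',), ('Heidi',), ('Alice',), ('Mallory',), ('Judy',), ('Eve',)]
Query 2 returns: [('Eve',), ('Judy',), ('Mallory',), ('Alice',), ('Heidi',), ('Dave',), ('Ivan',)]

Reason: ASC vs DESC gives opposite ordering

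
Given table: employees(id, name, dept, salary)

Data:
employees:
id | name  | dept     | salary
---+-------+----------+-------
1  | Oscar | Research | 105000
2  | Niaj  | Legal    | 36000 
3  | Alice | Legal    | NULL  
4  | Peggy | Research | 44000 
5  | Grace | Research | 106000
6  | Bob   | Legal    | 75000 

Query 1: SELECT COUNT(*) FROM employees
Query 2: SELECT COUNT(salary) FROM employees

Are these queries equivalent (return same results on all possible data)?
No, not equivalent

Query 1 returns: [(6,)]
Query 2 returns: [(5,)]

Reason: COUNT(*) includes NULLs, COUNT(column) excludes them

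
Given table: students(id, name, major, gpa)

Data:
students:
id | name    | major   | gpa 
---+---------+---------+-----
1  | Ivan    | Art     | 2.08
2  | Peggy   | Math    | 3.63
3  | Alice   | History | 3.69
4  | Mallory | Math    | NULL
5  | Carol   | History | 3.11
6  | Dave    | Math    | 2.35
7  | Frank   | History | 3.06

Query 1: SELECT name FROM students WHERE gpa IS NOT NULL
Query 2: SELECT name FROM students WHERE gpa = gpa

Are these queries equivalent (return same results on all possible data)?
Yes, equivalent

Both queries return: [('Alice',), ('Carol',), ('Dave',), ('Frank',), ('Ivan',), ('Peggy',)]

Reason: IS NOT NULL vs self-equality (both exclude NULLs)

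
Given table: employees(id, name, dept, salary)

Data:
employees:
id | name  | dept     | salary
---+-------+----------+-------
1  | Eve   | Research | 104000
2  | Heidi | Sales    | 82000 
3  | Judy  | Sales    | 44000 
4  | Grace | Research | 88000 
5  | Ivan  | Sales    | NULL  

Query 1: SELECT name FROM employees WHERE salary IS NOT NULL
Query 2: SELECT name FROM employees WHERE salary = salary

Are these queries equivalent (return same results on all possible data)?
Yes, equivalent

Both queries return: [('Eve',), ('Grace',), ('Heidi',), ('Judy',)]

Reason: IS NOT NULL vs self-equality (both exclude NULLs)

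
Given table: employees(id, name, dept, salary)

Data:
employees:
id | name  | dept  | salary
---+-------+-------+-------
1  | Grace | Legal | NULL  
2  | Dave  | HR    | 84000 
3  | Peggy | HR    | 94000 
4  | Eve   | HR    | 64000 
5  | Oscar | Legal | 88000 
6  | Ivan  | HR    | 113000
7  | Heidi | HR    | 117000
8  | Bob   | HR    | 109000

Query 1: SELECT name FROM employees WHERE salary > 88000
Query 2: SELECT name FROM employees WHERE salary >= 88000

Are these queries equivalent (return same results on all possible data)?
No, not equivalent

Query 1 returns: [('Peggy',), ('Ivan',), ('Heidi',), ('Bob',)]
Query 2 returns: [('Peggy',), ('Oscar',), ('Ivan',), ('Heidi',), ('Bob',)]

Reason: > vs >= gives different results when salary = 88000 exists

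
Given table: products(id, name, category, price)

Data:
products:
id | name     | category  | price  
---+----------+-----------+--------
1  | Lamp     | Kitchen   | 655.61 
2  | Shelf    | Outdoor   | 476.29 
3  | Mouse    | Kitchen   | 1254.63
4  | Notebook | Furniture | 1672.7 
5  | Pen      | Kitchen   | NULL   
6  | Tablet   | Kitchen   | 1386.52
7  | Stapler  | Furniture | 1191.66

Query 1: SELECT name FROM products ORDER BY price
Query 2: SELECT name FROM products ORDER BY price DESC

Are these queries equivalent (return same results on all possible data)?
No, not equivalent

Query 1 returns: [('Pen',), ('Shelf',), ('Lamp',), ('Stapler',), ('Mouse',), ('Tablet',), ('Notebook',)]
Query 2 returns: [('Notebook',), ('Tablet',), ('Mouse',), ('Stapler',), ('Lamp',), ('Shelf',), ('Pen',)]

Reason: ASC vs DESC gives opposite ordering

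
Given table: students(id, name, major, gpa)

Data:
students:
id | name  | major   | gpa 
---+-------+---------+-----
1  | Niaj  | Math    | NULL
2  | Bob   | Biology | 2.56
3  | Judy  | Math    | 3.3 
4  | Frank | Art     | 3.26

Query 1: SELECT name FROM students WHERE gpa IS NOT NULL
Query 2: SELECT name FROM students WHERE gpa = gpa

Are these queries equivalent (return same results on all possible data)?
Yes, equivalent

Both queries return: [('Bob',), ('Frank',), ('Judy',)]

Reason: IS NOT NULL vs self-equality (both exclude NULLs)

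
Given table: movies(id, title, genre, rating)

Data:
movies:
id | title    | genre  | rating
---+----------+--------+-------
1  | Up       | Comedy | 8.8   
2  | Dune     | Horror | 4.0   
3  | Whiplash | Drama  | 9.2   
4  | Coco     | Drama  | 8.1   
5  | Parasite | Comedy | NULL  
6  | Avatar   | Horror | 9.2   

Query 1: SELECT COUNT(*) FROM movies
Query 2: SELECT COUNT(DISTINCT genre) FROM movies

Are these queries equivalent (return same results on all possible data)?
No, not equivalent

Query 1 returns: [(6,)]
Query 2 returns: [(3,)]

Reason: COUNT(*) counts rows, COUNT(DISTINCT genre) counts unique genres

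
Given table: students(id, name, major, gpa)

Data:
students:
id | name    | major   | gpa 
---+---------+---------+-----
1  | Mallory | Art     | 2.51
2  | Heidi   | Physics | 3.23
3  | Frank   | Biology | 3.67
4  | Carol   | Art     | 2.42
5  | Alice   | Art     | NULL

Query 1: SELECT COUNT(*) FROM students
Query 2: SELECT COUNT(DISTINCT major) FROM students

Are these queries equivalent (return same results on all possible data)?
No, not equivalent

Query 1 returns: [(5,)]
Query 2 returns: [(3,)]

Reason: COUNT(*) counts rows, COUNT(DISTINCT major) counts unique majors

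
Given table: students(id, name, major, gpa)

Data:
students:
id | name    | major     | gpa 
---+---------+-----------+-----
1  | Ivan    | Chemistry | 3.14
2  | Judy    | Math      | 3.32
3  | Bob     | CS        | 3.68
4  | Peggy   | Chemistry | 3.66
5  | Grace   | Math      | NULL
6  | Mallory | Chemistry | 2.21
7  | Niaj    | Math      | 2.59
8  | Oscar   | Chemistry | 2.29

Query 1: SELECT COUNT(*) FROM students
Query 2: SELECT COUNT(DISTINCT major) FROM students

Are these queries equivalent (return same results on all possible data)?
No, not equivalent

Query 1 returns: [(8,)]
Query 2 returns: [(3,)]

Reason: COUNT(*) counts rows, COUNT(DISTINCT major) counts unique majors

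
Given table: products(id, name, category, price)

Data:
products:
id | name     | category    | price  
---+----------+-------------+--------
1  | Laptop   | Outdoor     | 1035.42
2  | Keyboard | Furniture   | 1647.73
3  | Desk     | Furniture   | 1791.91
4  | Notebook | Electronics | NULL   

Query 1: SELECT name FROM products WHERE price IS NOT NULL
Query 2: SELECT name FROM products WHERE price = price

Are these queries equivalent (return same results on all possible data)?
Yes, equivalent

Both queries return: [('Desk',), ('Keyboard',), ('Laptop',)]

Reason: IS NOT NULL vs self-equality (both exclude NULLs)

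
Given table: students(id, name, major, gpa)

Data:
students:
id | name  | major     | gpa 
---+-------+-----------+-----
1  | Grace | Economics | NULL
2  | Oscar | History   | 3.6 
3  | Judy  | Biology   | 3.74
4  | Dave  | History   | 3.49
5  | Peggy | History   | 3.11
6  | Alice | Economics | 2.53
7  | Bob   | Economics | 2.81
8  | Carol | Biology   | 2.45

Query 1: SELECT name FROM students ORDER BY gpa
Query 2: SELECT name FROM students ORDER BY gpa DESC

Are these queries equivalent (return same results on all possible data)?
No, not equivalent

Query 1 returns: [('Grace',), ('Carol',), ('Alice',), ('Bob',), ('Peggy',), ('Dave',), ('Oscar',), ('Judy',)]
Query 2 returns: [('Judy',), ('Oscar',), ('Dave',), ('Peggy',), ('Bob',), ('Alice',), ('Carol',), ('Grace',)]

Reason: ASC vs DESC gives opposite ordering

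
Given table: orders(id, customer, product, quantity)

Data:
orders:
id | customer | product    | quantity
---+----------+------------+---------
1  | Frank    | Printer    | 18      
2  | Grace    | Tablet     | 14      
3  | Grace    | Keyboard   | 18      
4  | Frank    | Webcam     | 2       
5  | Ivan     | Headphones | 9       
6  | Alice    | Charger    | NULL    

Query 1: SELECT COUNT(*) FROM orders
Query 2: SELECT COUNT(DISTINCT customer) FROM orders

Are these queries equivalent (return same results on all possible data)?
No, not equivalent

Query 1 returns: [(6,)]
Query 2 returns: [(4,)]

Reason: COUNT(*) counts rows, COUNT(DISTINCT customer) counts unique customers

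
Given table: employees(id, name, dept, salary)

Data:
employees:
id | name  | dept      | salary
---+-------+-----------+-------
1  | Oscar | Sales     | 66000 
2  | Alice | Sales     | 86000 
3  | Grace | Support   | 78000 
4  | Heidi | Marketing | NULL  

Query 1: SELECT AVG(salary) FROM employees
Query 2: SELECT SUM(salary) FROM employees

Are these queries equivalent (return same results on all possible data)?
No, not equivalent

Query 1 returns: [(76666.66666666667,)]
Query 2 returns: [(230000,)]

Reason: AVG vs SUM give different aggregate values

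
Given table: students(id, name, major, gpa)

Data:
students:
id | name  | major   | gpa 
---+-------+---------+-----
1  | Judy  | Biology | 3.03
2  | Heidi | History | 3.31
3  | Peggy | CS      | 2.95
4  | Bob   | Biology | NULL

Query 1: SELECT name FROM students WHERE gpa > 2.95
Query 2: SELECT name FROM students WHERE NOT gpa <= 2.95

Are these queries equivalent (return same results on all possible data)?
Yes, equivalent

Both queries return: [('Heidi',), ('Judy',)]

Reason: Both filter gpa > 2.95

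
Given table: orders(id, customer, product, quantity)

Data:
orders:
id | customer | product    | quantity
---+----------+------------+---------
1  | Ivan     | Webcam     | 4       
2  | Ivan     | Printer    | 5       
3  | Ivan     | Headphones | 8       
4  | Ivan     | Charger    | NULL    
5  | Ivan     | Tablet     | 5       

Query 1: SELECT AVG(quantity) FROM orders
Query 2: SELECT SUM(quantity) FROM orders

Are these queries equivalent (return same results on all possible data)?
No, not equivalent

Query 1 returns: [(5.5,)]
Query 2 returns: [(22,)]

Reason: AVG vs SUM give different aggregate values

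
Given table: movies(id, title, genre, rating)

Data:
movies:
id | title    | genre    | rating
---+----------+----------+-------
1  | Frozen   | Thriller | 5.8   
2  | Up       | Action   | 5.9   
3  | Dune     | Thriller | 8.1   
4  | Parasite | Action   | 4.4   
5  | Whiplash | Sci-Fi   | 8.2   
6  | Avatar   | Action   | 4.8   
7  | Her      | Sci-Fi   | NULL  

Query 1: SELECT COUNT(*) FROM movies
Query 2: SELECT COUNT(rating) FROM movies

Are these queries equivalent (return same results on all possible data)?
No, not equivalent

Query 1 returns: [(7,)]
Query 2 returns: [(6,)]

Reason: COUNT(*) includes NULLs, COUNT(column) excludes them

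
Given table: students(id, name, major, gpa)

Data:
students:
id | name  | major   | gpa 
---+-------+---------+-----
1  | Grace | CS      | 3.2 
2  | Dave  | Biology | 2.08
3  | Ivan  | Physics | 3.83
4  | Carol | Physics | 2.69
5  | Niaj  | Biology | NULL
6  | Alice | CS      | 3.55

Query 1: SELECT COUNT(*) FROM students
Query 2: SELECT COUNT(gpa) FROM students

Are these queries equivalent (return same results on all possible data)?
No, not equivalent

Query 1 returns: [(6,)]
Query 2 returns: [(5,)]

Reason: COUNT(*) includes NULLs, COUNT(column) excludes them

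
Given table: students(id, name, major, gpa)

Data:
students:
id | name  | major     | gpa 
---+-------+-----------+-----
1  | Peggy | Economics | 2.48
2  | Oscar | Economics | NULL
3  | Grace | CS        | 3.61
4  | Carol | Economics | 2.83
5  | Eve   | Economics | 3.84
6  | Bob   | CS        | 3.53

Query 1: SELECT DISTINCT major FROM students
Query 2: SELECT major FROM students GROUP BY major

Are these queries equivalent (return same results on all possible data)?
Yes, equivalent

Both queries return: [('CS',), ('Economics',)]

Reason: Both get unique majors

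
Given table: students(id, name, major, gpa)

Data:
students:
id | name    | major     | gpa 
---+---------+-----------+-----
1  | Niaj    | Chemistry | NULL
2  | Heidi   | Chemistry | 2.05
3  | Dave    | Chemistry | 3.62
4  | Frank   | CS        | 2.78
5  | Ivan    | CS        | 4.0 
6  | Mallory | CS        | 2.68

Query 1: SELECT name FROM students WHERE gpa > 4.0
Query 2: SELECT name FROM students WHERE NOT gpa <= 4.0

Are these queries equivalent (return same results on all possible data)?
Yes, equivalent

Both queries return: []

Reason: Both filter gpa > 4.0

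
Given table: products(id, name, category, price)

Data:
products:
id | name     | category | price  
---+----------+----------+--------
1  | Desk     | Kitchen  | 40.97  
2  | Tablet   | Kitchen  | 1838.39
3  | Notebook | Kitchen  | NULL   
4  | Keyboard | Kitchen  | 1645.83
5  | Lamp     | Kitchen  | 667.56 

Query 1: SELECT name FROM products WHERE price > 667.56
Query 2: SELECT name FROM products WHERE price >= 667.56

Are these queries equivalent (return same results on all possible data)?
No, not equivalent

Query 1 returns: [('Tablet',), ('Keyboard',)]
Query 2 returns: [('Tablet',), ('Keyboard',), ('Lamp',)]

Reason: > vs >= gives different results when price = 667.56 exists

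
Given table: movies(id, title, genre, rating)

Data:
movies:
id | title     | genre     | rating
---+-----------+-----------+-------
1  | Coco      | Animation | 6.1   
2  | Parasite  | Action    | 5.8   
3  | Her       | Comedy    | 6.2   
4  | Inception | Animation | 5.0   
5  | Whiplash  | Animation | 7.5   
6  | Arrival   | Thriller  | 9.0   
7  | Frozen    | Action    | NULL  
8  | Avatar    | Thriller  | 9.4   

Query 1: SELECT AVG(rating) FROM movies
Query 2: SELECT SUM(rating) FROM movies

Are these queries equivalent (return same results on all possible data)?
No, not equivalent

Query 1 returns: [(7.0,)]
Query 2 returns: [(49.0,)]

Reason: AVG vs SUM give different aggregate values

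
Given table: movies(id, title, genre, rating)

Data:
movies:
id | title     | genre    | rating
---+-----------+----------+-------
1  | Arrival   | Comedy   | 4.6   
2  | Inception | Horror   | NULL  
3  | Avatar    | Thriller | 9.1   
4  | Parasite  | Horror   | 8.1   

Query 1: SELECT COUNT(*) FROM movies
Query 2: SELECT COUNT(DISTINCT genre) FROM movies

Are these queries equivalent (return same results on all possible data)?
No, not equivalent

Query 1 returns: [(4,)]
Query 2 returns: [(3,)]

Reason: COUNT(*) counts rows, COUNT(DISTINCT genre) counts unique genres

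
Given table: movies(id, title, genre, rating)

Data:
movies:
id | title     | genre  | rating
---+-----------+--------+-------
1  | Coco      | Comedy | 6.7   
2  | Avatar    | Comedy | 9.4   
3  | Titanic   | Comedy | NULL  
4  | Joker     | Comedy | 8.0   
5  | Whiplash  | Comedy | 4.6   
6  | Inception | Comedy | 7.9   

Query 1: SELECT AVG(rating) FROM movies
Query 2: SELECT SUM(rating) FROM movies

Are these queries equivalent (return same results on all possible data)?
No, not equivalent

Query 1 returns: [(7.32,)]
Query 2 returns: [(36.6,)]

Reason: AVG vs SUM give different aggregate values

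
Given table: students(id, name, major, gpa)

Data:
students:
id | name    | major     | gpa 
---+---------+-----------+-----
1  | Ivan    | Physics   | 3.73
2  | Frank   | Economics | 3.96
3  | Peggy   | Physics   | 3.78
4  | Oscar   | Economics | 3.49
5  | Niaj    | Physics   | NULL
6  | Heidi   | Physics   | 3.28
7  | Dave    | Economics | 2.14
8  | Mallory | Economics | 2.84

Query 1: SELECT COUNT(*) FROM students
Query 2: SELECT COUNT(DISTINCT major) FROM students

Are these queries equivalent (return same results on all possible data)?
No, not equivalent

Query 1 returns: [(8,)]
Query 2 returns: [(2,)]

Reason: COUNT(*) counts rows, COUNT(DISTINCT major) counts unique majors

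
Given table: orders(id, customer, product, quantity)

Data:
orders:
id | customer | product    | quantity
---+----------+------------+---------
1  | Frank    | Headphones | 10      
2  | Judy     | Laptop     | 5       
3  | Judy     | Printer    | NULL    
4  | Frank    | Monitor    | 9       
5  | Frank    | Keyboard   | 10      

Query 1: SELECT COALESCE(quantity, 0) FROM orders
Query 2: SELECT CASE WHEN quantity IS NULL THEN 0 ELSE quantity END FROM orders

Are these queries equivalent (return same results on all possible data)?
Yes, equivalent

Both queries return: [(0,), (5,), (9,), (10,), (10,)]

Reason: COALESCE vs CASE for NULL handling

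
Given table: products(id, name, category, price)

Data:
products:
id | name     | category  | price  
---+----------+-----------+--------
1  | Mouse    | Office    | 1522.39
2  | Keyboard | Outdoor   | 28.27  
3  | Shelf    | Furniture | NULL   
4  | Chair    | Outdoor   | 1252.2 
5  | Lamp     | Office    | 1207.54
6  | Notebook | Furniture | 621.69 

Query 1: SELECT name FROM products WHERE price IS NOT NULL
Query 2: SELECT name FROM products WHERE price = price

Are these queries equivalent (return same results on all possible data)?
Yes, equivalent

Both queries return: [('Chair',), ('Keyboard',), ('Lamp',), ('Mouse',), ('Notebook',)]

Reason: IS NOT NULL vs self-equality (both exclude NULLs)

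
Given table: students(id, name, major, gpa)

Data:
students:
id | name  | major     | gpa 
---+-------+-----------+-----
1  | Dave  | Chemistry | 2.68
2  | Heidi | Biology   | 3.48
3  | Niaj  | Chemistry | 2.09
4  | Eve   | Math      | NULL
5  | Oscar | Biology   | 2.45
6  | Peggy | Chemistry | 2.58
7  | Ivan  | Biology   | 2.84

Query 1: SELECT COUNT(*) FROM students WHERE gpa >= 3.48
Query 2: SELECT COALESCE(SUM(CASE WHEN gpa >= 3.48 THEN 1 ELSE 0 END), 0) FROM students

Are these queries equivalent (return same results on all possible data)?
Yes, equivalent

Both queries return: [(1,)]

Reason: COUNT with WHERE vs conditional SUM (COALESCE handles empty-table NULL)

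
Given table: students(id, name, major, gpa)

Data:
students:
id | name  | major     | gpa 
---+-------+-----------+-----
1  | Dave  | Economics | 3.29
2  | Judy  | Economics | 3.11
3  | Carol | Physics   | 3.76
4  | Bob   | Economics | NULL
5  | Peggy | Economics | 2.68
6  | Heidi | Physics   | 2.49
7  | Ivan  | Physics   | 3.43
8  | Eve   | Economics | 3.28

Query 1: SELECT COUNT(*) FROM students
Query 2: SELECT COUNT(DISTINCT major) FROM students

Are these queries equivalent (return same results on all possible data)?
No, not equivalent

Query 1 returns: [(8,)]
Query 2 returns: [(2,)]

Reason: COUNT(*) counts rows, COUNT(DISTINCT major) counts unique majors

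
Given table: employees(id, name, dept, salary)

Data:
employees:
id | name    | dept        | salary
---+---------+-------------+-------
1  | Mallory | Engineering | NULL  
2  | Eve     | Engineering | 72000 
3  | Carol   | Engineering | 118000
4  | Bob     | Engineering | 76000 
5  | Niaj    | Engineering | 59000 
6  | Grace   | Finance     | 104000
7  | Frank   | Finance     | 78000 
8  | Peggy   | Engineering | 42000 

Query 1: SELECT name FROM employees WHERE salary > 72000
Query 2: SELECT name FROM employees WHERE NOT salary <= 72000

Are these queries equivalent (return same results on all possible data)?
Yes, equivalent

Both queries return: [('Bob',), ('Carol',), ('Frank',), ('Grace',)]

Reason: Both filter salary > 72000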